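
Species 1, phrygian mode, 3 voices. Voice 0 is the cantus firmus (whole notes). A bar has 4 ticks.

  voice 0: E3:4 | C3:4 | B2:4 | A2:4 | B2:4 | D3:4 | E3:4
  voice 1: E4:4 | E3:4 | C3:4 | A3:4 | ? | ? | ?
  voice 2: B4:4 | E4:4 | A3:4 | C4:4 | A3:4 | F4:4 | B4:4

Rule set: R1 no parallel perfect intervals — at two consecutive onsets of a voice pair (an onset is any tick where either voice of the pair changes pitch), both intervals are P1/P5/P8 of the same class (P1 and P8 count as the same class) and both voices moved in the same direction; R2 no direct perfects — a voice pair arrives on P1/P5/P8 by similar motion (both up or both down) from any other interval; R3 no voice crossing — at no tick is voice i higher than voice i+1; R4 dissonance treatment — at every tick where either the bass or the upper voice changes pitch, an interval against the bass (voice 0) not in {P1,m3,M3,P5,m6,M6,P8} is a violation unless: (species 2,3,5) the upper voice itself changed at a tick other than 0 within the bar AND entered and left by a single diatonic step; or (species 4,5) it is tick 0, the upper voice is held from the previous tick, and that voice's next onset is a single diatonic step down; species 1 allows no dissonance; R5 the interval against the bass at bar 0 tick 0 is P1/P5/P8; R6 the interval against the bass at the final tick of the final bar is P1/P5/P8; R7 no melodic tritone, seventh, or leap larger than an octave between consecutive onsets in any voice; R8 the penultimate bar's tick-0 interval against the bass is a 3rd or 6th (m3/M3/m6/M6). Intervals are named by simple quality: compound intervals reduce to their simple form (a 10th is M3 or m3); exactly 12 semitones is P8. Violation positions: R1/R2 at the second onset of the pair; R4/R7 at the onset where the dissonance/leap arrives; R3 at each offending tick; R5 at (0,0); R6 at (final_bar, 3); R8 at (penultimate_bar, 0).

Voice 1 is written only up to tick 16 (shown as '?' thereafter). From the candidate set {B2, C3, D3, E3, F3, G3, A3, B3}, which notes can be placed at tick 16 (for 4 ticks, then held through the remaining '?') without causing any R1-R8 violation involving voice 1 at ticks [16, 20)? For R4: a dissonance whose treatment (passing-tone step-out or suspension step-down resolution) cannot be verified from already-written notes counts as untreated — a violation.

{G3}

B2: violates R7
C3: violates R4
D3: violates R2
E3: violates R4
F3: violates R4
G3: legal
A3: violates R4
B3: violates R1,R3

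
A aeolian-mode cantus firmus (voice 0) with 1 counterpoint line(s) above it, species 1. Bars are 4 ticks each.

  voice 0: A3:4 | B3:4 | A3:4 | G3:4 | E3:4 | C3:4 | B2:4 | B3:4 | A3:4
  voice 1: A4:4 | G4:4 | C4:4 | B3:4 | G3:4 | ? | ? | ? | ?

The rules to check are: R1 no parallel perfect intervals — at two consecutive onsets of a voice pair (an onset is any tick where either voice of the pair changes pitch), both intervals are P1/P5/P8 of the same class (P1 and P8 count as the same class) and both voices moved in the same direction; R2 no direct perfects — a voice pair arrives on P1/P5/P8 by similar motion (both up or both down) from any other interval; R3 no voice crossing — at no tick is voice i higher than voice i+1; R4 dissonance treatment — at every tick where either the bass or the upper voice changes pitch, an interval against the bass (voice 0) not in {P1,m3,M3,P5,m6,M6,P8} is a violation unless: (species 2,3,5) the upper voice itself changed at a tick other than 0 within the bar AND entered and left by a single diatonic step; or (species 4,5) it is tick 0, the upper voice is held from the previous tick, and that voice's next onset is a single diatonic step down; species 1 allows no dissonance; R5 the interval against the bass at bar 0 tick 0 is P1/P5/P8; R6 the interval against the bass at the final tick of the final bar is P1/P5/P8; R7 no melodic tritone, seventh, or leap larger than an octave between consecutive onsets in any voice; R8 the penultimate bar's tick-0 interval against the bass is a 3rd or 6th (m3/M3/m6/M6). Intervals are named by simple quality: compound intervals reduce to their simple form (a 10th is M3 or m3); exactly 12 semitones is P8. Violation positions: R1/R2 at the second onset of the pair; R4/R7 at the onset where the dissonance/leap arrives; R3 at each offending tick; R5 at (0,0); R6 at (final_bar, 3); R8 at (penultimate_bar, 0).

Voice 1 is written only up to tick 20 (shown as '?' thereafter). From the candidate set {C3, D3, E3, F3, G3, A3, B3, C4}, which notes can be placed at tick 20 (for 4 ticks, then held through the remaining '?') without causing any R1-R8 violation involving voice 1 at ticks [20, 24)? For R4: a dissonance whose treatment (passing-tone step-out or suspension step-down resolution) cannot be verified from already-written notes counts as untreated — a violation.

C3: violates R2
D3: violates R4
E3: legal
F3: violates R4
G3: legal
A3: legal
B3: violates R4
C4: legal

{A3, C4, E3, G3}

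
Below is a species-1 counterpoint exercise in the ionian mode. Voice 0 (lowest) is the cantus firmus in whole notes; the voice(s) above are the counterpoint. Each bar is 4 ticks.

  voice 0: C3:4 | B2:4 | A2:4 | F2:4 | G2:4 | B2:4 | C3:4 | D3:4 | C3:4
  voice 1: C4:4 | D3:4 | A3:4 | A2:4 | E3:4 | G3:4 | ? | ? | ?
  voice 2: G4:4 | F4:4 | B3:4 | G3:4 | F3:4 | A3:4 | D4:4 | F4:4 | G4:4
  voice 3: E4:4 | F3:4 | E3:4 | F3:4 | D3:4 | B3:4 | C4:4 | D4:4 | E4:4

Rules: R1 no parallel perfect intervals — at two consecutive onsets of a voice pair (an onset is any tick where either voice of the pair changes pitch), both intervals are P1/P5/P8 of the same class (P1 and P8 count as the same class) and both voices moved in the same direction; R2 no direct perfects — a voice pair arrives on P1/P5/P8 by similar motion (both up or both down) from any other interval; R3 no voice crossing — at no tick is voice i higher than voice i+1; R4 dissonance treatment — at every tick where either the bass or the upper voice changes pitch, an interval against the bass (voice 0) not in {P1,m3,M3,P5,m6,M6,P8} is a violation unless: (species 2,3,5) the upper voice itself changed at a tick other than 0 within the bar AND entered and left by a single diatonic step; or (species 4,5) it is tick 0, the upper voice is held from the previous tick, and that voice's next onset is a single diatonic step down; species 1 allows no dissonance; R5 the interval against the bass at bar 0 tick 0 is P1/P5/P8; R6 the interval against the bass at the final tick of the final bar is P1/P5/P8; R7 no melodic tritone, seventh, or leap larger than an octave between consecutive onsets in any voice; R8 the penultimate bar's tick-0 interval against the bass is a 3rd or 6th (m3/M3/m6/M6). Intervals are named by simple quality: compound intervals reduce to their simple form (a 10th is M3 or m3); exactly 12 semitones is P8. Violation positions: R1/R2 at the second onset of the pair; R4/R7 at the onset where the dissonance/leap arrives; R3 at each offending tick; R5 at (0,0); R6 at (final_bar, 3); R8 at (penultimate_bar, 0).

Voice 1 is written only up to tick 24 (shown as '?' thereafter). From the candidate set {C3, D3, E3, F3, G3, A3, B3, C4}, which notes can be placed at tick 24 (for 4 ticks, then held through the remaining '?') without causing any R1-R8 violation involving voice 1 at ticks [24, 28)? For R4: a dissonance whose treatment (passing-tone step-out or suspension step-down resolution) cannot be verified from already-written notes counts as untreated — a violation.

{A3, C3, E3, G3}

C3: legal
D3: violates R4
E3: legal
F3: violates R4
G3: legal
A3: legal
B3: violates R4
C4: violates R2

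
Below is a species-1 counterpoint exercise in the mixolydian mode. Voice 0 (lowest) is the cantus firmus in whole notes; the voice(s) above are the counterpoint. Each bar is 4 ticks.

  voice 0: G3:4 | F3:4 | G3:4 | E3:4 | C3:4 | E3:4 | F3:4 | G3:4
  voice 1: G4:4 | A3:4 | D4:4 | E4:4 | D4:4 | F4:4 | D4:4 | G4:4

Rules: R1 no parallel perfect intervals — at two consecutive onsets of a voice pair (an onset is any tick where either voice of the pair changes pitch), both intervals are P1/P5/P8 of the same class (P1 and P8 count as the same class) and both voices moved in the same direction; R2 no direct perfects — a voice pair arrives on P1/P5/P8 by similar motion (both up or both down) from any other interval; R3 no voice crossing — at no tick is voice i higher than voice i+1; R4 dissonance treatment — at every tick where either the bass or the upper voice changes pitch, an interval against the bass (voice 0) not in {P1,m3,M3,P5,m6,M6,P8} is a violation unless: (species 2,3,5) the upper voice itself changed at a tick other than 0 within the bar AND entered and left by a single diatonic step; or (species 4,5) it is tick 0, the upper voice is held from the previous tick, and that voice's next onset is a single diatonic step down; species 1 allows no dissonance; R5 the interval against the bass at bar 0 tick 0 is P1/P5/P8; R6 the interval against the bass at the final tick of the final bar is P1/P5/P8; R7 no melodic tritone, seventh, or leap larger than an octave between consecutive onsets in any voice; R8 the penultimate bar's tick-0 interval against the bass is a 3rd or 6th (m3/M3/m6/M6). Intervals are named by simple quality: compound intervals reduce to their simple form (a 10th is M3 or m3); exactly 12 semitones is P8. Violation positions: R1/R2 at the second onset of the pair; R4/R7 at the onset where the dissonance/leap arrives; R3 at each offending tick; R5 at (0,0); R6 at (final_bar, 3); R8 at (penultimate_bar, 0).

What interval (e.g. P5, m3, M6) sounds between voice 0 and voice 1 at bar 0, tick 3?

voice 0=G3 voice 1=G4 -> P8

P8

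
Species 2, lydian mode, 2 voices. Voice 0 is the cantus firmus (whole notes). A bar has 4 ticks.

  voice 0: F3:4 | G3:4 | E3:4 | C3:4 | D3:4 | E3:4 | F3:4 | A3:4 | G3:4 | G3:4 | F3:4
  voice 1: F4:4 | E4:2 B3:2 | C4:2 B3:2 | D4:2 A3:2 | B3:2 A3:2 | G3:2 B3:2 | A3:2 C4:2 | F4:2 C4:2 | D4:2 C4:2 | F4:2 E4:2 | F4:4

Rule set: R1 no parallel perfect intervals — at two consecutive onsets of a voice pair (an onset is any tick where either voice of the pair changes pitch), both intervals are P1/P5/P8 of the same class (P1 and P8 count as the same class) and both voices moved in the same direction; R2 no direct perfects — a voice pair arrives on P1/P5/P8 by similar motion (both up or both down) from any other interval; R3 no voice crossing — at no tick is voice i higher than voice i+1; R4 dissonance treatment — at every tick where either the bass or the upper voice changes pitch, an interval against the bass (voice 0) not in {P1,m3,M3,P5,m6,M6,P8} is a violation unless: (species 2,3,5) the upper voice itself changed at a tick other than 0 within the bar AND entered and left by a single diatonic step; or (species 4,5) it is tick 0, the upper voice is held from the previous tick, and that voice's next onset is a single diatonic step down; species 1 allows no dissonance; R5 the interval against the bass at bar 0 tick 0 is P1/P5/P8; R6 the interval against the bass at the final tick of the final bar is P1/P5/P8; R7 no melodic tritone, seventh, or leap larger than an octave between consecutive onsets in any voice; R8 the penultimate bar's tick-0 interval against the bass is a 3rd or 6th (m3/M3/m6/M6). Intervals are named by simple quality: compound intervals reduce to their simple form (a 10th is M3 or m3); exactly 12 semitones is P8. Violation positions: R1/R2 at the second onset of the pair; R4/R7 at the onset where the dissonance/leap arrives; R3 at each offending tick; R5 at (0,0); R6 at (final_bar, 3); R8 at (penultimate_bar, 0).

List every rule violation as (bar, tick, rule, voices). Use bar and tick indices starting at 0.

bar 0: v0=F3 v1=F4 downbeat P8
bar 1: v0=G3 v1=E4 downbeat M6
bar 2: v0=E3 v1=C4 downbeat m6
bar 3: v0=C3 v1=D4 downbeat M2
bar 4: v0=D3 v1=B3 downbeat M6
bar 5: v0=E3 v1=G3 downbeat m3
bar 6: v0=F3 v1=A3 downbeat M3
bar 7: v0=A3 v1=F4 downbeat m6
bar 8: v0=G3 v1=D4 downbeat P5
bar 9: v0=G3 v1=F4 downbeat m7
bar 10: v0=F3 v1=F4 downbeat P8
  -> R4 @ bar 3 tick 0 v(0, 1): C3/D4 M2 untreated
  -> R4 @ bar 8 tick 2 v(0, 1): G3/C4 P4 untreated
  -> R4 @ bar 9 tick 0 v(0, 1): G3/F4 m7 untreated
  -> R8 @ bar 9 tick 0 v(0, 1): penult m7 not 3rd/6th

(3, 0, R4, (0, 1))
(8, 2, R4, (0, 1))
(9, 0, R4, (0, 1))
(9, 0, R8, (0, 1))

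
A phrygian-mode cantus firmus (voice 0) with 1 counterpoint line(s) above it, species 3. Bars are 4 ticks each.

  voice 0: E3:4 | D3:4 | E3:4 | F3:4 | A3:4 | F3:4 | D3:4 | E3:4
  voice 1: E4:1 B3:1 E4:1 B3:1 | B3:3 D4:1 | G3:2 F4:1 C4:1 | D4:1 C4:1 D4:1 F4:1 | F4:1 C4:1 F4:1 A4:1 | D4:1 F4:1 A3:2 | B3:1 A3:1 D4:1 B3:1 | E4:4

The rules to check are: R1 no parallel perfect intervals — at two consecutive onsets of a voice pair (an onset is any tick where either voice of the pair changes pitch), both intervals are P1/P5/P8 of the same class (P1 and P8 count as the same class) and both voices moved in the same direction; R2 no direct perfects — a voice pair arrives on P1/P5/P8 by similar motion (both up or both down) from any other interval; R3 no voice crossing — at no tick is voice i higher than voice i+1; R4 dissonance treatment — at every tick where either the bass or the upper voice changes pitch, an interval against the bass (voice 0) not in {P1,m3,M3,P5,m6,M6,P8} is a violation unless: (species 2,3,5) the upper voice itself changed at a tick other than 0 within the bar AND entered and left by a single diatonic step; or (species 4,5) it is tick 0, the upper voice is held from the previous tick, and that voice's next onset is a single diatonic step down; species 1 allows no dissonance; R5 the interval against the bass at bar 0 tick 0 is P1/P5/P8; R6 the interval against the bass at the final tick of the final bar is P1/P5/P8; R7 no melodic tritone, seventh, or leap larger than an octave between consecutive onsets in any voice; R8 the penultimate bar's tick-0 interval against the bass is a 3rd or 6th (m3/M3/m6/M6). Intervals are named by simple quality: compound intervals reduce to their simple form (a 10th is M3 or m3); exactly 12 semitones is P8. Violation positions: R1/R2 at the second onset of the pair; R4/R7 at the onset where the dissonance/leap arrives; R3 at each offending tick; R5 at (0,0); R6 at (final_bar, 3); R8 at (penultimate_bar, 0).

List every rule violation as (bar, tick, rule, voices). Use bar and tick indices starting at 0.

bar 0: v0=E3 v1=E4 downbeat P8
bar 1: v0=D3 v1=B3 downbeat M6
bar 2: v0=E3 v1=G3 downbeat m3
bar 3: v0=F3 v1=D4 downbeat M6
bar 4: v0=A3 v1=F4 downbeat m6
bar 5: v0=F3 v1=D4 downbeat M6
bar 6: v0=D3 v1=B3 downbeat M6
bar 7: v0=E3 v1=E4 downbeat P8
  -> R4 @ bar 2 tick 2 v(0, 1): E3/F4 m2 untreated
  -> R7 @ bar 2 tick 2 v(1,): G3->F4 leap 10st
  -> R2 @ bar 7 tick 0 v(0, 1): D3/B3 M6 -> E3/E4 P8 similar

(2, 2, R4, (0, 1))
(2, 2, R7, (1,))
(7, 0, R2, (0, 1))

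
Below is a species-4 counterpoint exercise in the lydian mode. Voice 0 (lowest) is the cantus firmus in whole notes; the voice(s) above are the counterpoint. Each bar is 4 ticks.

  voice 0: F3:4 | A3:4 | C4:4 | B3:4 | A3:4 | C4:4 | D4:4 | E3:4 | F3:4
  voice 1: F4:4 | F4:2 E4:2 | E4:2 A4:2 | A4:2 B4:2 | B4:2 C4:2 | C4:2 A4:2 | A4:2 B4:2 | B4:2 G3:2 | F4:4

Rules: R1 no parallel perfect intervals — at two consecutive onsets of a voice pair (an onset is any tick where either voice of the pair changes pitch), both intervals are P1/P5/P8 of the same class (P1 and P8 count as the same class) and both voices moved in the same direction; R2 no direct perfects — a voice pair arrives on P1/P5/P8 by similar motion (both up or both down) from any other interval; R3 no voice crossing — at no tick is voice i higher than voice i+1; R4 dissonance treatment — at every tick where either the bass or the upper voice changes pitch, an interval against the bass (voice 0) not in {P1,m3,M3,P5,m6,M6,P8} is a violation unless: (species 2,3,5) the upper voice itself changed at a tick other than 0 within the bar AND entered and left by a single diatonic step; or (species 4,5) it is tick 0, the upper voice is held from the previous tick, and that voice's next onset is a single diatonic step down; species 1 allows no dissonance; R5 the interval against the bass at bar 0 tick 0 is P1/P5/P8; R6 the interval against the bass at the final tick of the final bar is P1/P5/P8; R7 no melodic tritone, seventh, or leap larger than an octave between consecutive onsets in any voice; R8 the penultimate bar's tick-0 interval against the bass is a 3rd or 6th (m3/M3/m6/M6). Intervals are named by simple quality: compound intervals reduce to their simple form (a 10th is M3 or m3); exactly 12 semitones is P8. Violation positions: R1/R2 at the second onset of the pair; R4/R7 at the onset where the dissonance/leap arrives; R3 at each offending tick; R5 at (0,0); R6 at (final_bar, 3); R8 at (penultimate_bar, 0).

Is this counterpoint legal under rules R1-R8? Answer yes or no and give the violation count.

No (8 violations)

bar 0: v0=F3 v1=F4 (P8)
bar 1: v0=A3 v1=F4 (m6)
bar 2: v0=C4 v1=E4 (M3)
bar 3: v0=B3 v1=A4 (m7)
bar 4: v0=A3 v1=B4 (M2)
bar 5: v0=C4 v1=C4 (P1)
bar 6: v0=D4 v1=A4 (P5)
bar 7: v0=E3 v1=B4 (P5)
bar 8: v0=F3 v1=F4 (P8)
  R4 @ bar3.0: B3/A4 m7 untreated
  R4 @ bar4.0: A3/B4 M2 untreated
  R7 @ bar4.2: B4->C4 leap 11st
  R7 @ bar7.0: D4->E3 leap 10st
  R8 @ bar7.0: penult P5 not 3rd/6th
  R7 @ bar7.2: B4->G3 leap 16st
  R2 @ bar8.0: E3/G3 m3 -> F3/F4 P8 similar
  R7 @ bar8.0: G3->F4 leap 10st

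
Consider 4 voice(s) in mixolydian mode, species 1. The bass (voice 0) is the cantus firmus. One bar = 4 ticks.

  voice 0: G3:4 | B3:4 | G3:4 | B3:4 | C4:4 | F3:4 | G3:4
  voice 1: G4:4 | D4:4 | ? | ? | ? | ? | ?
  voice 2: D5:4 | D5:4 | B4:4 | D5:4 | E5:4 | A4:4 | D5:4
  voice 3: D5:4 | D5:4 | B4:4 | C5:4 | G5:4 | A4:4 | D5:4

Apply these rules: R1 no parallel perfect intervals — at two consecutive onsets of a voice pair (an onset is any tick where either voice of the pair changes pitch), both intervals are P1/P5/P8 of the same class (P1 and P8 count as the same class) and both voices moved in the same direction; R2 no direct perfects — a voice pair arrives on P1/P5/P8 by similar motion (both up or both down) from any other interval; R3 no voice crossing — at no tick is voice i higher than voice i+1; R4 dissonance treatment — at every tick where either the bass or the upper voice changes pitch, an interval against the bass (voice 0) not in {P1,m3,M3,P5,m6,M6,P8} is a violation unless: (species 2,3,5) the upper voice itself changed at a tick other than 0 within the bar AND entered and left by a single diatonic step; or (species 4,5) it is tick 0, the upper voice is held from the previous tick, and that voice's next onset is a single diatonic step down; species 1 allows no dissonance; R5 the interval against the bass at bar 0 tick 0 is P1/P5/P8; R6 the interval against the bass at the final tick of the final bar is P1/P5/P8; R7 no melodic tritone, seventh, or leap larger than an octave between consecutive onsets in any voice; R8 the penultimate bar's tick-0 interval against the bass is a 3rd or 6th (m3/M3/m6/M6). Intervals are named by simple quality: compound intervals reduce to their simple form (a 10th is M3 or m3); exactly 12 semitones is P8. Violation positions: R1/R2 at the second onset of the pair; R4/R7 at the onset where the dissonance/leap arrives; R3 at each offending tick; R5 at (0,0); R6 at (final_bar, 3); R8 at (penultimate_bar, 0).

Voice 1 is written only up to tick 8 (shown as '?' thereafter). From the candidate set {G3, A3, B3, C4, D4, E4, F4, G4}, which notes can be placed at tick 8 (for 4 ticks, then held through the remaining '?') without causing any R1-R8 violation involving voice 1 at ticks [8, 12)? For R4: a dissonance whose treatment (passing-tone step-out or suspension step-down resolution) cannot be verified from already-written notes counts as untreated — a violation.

{D4, E4, G4}

G3: violates R2
A3: violates R4
B3: violates R1
C4: violates R4
D4: legal
E4: legal
F4: violates R4
G4: legal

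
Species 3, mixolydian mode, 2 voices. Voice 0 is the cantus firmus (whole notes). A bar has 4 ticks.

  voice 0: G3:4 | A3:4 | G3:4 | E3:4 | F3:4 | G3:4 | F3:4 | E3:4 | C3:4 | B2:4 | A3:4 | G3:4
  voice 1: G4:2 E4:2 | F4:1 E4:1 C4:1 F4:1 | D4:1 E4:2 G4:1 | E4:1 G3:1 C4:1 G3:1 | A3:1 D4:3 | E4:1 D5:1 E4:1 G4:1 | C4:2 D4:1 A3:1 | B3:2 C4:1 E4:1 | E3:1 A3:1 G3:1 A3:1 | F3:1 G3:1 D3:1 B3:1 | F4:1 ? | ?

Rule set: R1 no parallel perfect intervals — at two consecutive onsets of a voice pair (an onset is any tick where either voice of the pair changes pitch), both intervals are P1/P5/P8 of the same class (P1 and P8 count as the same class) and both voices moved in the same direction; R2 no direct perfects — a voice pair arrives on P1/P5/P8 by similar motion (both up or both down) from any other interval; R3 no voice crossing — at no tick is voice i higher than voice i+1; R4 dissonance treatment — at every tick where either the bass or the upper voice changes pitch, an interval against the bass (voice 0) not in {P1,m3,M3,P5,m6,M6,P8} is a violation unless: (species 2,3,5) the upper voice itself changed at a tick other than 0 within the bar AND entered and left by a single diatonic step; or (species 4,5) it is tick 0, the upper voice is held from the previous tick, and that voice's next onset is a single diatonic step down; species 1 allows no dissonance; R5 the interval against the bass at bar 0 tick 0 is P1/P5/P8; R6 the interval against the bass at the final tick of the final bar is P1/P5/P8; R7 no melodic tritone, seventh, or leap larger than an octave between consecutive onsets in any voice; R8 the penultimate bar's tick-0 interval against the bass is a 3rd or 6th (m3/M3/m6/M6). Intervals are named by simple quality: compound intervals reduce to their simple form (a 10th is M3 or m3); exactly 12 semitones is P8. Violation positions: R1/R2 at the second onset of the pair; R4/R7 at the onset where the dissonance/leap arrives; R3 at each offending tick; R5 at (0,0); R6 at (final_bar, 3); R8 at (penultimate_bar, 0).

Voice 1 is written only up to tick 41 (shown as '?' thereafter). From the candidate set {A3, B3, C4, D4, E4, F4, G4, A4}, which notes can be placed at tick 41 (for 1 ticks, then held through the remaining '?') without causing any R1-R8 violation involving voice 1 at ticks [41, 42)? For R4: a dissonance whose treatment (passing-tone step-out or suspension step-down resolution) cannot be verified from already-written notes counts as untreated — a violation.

A3: legal
B3: violates R4,R7
C4: legal
D4: violates R4
E4: legal
F4: legal
G4: violates R4
A4: legal

{A3, A4, C4, E4, F4}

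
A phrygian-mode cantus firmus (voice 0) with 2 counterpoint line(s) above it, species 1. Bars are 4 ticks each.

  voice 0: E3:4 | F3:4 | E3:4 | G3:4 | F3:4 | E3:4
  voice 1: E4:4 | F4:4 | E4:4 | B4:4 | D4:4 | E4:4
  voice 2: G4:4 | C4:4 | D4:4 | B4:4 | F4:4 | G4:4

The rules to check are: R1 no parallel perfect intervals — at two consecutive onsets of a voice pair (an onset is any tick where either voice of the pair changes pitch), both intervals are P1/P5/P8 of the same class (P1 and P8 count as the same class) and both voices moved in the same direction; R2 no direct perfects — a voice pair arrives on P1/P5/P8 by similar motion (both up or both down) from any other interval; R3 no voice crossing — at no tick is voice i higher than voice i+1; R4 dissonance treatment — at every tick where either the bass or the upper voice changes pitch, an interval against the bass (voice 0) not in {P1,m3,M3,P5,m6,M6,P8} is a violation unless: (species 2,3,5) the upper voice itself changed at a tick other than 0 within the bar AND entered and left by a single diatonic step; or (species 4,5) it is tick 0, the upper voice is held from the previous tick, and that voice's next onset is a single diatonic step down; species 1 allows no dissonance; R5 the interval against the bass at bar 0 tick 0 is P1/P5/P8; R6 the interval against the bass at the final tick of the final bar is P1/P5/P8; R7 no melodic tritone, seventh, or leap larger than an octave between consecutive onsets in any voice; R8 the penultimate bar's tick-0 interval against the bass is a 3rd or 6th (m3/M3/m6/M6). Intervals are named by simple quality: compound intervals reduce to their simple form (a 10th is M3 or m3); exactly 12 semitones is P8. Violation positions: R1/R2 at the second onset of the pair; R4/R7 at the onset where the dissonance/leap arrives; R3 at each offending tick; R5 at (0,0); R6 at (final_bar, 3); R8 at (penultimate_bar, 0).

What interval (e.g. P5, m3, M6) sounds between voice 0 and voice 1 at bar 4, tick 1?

voice 0=F3 voice 1=D4 -> M6

M6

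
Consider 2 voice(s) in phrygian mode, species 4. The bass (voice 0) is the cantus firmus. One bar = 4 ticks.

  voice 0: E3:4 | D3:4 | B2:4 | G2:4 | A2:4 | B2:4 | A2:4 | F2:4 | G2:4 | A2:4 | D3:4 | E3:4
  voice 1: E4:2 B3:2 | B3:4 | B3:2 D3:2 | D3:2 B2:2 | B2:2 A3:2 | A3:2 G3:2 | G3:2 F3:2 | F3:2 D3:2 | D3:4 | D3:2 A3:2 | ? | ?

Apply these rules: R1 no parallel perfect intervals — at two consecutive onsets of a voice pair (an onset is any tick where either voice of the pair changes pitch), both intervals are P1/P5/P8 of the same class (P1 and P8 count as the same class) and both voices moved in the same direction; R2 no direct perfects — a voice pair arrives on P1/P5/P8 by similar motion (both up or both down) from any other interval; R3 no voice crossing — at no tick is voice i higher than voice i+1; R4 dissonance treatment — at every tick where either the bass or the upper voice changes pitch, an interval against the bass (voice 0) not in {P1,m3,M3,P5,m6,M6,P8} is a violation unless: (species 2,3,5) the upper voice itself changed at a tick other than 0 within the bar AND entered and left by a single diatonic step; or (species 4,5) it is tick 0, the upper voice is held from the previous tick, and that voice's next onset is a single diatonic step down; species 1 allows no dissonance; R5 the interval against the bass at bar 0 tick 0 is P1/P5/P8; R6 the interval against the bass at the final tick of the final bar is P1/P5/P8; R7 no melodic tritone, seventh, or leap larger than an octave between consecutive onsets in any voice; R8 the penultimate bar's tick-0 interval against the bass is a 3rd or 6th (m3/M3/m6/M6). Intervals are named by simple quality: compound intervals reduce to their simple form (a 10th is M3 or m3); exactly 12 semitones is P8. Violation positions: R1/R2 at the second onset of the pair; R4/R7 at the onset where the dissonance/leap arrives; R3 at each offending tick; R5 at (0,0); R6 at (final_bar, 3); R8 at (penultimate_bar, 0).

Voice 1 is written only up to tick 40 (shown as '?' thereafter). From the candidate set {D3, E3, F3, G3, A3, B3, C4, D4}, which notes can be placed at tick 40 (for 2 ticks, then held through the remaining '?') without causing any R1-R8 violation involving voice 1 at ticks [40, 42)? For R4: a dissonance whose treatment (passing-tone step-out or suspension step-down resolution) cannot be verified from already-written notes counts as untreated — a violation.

D3: violates R8
E3: violates R4,R8
F3: legal
G3: violates R4,R8
A3: violates R8
B3: legal
C4: violates R4,R8
D4: violates R1,R8

{B3, F3}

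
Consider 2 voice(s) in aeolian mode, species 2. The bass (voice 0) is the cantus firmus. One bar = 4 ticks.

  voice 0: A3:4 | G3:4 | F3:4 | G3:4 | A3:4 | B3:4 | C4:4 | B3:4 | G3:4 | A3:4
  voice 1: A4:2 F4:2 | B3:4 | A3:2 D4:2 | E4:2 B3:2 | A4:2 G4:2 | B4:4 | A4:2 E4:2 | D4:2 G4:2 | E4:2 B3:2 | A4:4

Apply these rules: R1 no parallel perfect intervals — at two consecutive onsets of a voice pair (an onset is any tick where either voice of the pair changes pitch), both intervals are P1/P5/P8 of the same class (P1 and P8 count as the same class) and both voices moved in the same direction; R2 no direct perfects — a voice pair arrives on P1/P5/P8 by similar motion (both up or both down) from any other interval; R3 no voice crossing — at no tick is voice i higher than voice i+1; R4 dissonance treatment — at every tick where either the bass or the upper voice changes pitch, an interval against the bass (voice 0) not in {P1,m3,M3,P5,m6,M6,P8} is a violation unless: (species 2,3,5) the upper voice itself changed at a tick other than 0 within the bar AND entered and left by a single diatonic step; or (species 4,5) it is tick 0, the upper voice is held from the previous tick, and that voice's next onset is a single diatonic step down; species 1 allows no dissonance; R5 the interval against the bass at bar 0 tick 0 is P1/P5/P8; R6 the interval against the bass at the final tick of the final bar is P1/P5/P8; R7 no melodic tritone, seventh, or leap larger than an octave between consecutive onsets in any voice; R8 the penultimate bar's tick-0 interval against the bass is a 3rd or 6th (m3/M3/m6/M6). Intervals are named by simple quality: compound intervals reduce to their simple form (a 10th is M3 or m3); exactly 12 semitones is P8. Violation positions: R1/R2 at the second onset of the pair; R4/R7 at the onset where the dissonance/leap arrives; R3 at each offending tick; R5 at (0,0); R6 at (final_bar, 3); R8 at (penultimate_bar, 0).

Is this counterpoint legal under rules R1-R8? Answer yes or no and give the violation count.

bar 0: v0=A3 v1=A4 (P8)
bar 1: v0=G3 v1=B3 (M3)
bar 2: v0=F3 v1=A3 (M3)
bar 3: v0=G3 v1=E4 (M6)
bar 4: v0=A3 v1=A4 (P8)
bar 5: v0=B3 v1=B4 (P8)
bar 6: v0=C4 v1=A4 (M6)
bar 7: v0=B3 v1=D4 (m3)
bar 8: v0=G3 v1=E4 (M6)
bar 9: v0=A3 v1=A4 (P8)
  R7 @ bar1.0: F4->B3 leap 6st
  R2 @ bar4.0: G3/B3 M3 -> A3/A4 P8 similar
  R7 @ bar4.0: B3->A4 leap 10st
  R4 @ bar4.2: A3/G4 m7 untreated
  R2 @ bar5.0: A3/G4 m7 -> B3/B4 P8 similar
  R2 @ bar9.0: G3/B3 M3 -> A3/A4 P8 similar
  R7 @ bar9.0: B3->A4 leap 10st

No (7 violations)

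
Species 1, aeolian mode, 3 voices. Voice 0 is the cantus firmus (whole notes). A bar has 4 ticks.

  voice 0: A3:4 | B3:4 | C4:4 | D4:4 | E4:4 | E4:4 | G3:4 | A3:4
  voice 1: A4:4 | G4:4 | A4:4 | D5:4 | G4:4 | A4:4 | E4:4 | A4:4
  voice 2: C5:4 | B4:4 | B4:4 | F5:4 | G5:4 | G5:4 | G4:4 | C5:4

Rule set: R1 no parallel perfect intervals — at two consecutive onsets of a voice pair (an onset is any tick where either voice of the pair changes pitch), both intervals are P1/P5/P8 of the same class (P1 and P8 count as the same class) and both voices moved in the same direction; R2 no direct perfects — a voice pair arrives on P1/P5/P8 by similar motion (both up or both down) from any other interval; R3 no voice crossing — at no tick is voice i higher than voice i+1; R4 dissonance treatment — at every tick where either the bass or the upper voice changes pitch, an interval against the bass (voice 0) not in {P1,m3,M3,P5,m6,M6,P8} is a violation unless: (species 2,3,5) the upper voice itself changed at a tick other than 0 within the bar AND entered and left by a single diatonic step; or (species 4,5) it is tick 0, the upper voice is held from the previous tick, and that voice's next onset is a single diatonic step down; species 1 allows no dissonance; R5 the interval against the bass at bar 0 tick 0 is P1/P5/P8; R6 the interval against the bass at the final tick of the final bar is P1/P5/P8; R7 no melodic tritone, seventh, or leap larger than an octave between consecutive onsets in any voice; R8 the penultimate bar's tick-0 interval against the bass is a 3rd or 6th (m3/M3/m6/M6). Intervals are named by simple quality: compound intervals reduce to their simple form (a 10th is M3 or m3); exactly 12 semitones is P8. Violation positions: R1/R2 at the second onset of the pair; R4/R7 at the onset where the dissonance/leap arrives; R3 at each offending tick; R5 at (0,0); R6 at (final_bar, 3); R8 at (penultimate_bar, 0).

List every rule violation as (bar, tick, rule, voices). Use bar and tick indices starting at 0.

bar 0: v0=A3 v1=A4 v2=C5 downbeat m3
bar 1: v0=B3 v1=G4 v2=B4 downbeat P8
bar 2: v0=C4 v1=A4 v2=B4 downbeat M7
bar 3: v0=D4 v1=D5 v2=F5 downbeat m3
bar 4: v0=E4 v1=G4 v2=G5 downbeat m3
bar 5: v0=E4 v1=A4 v2=G5 downbeat m3
bar 6: v0=G3 v1=E4 v2=G4 downbeat P8
bar 7: v0=A3 v1=A4 v2=C5 downbeat m3
  -> R5 @ bar 0 tick 0 v(0, 2): opens on m3
  -> R4 @ bar 2 tick 0 v(0, 2): C4/B4 M7 untreated
  -> R2 @ bar 3 tick 0 v(0, 1): C4/A4 M6 -> D4/D5 P8 similar
  -> R7 @ bar 3 tick 0 v(2,): B4->F5 leap 6st
  -> R4 @ bar 5 tick 0 v(0, 1): E4/A4 P4 untreated
  -> R2 @ bar 6 tick 0 v(0, 2): E4/G5 m3 -> G3/G4 P8 similar
  -> R8 @ bar 6 tick 0 v(0, 2): penult P8 not 3rd/6th
  -> R2 @ bar 7 tick 0 v(0, 1): G3/E4 M6 -> A3/A4 P8 similar
  -> R6 @ bar 7 tick 3 v(0, 2): closes on m3

(0, 0, R5, (0, 2))
(2, 0, R4, (0, 2))
(3, 0, R2, (0, 1))
(3, 0, R7, (2,))
(5, 0, R4, (0, 1))
(6, 0, R2, (0, 2))
(6, 0, R8, (0, 2))
(7, 0, R2, (0, 1))
(7, 3, R6, (0, 2))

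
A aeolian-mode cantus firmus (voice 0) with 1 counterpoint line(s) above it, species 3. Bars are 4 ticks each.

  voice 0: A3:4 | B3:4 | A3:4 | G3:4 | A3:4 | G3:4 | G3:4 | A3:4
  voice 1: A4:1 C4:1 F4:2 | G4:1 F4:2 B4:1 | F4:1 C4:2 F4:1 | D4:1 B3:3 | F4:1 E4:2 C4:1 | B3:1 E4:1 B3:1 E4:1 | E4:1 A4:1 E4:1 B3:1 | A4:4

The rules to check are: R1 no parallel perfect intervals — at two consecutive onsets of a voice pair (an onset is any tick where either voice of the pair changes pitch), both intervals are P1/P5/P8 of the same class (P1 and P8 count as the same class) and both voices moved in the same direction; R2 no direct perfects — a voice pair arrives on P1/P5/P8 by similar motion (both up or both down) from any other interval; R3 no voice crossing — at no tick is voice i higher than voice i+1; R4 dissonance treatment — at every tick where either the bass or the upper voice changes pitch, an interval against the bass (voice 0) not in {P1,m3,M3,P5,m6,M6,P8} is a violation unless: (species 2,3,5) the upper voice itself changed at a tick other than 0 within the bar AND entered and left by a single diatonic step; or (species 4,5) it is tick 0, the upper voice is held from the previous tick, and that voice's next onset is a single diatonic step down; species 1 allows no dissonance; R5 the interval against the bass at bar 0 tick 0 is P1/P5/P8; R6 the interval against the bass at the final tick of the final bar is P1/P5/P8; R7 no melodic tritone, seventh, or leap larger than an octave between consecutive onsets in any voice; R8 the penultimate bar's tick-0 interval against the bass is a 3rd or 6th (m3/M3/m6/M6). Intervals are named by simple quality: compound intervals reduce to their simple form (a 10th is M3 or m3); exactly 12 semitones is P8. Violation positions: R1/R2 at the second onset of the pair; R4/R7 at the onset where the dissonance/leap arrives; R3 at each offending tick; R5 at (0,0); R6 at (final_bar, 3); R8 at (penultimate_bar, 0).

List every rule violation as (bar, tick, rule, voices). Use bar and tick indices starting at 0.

bar 0: v0=A3 v1=A4 downbeat P8
bar 1: v0=B3 v1=G4 downbeat m6
bar 2: v0=A3 v1=F4 downbeat m6
bar 3: v0=G3 v1=D4 downbeat P5
bar 4: v0=A3 v1=F4 downbeat m6
bar 5: v0=G3 v1=B3 downbeat M3
bar 6: v0=G3 v1=E4 downbeat M6
bar 7: v0=A3 v1=A4 downbeat P8
  -> R4 @ bar 1 tick 1 v(0, 1): B3/F4 TT untreated
  -> R7 @ bar 1 tick 3 v(1,): F4->B4 leap 6st
  -> R7 @ bar 2 tick 0 v(1,): B4->F4 leap 6st
  -> R2 @ bar 3 tick 0 v(0, 1): A3/F4 m6 -> G3/D4 P5 similar
  -> R7 @ bar 4 tick 0 v(1,): B3->F4 leap 6st
  -> R4 @ bar 6 tick 1 v(0, 1): G3/A4 M2 untreated
  -> R2 @ bar 7 tick 0 v(0, 1): G3/B3 M3 -> A3/A4 P8 similar
  -> R7 @ bar 7 tick 0 v(1,): B3->A4 leap 10st

(1, 1, R4, (0, 1))
(1, 3, R7, (1,))
(2, 0, R7, (1,))
(3, 0, R2, (0, 1))
(4, 0, R7, (1,))
(6, 1, R4, (0, 1))
(7, 0, R2, (0, 1))
(7, 0, R7, (1,))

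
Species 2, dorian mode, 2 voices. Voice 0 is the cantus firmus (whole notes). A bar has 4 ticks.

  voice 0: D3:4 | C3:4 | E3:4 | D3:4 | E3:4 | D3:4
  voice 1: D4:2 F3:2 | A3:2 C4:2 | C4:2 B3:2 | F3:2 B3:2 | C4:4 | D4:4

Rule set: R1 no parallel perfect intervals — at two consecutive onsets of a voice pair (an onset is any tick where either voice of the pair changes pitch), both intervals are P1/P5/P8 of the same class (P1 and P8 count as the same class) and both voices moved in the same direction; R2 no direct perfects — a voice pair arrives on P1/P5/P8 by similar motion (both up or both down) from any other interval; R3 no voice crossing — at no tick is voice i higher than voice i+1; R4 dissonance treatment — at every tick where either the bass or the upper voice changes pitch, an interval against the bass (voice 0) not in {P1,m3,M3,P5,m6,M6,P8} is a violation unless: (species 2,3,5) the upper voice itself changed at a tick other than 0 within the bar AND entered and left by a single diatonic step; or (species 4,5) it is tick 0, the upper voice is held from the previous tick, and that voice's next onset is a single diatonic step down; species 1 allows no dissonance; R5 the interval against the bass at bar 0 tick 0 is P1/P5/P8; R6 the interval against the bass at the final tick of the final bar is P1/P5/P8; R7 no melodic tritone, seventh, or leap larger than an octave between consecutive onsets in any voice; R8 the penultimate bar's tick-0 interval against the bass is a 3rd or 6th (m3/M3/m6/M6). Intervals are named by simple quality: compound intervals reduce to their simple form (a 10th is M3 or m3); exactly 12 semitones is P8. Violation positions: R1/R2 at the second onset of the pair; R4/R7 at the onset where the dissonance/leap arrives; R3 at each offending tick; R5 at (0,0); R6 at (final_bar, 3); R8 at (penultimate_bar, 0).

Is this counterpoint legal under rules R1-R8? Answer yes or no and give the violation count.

bar 0: v0=D3 v1=D4 (P8)
bar 1: v0=C3 v1=A3 (M6)
bar 2: v0=E3 v1=C4 (m6)
bar 3: v0=D3 v1=F3 (m3)
bar 4: v0=E3 v1=C4 (m6)
bar 5: v0=D3 v1=D4 (P8)
  R7 @ bar3.0: B3->F3 leap 6st
  R7 @ bar3.2: F3->B3 leap 6st

No (2 violations)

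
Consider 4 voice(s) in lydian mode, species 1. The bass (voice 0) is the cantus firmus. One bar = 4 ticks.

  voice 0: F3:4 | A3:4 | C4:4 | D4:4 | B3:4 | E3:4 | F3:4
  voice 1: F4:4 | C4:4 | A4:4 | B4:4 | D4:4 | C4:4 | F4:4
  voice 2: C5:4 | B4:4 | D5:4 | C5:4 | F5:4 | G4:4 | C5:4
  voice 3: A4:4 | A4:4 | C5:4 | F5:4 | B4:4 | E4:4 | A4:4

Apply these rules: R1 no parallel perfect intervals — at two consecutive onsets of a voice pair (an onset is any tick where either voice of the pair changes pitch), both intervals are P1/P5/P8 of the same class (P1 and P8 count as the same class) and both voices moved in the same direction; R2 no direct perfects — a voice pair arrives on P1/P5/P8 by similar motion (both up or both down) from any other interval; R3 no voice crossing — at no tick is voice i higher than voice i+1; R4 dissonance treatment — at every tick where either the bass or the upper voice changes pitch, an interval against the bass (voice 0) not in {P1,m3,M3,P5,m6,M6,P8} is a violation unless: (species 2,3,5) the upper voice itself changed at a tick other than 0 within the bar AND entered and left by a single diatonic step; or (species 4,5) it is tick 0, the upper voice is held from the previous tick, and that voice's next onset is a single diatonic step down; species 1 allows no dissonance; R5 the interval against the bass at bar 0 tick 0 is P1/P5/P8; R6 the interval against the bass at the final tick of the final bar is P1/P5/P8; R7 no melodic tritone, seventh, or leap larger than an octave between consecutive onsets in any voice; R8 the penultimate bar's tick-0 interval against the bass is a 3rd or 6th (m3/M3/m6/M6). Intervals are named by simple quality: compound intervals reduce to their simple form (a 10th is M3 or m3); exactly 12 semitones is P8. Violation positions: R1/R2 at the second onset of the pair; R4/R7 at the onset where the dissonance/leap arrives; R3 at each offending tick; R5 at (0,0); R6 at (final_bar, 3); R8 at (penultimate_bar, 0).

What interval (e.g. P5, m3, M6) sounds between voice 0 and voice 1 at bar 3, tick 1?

voice 0=D4 voice 1=B4 -> M6

M6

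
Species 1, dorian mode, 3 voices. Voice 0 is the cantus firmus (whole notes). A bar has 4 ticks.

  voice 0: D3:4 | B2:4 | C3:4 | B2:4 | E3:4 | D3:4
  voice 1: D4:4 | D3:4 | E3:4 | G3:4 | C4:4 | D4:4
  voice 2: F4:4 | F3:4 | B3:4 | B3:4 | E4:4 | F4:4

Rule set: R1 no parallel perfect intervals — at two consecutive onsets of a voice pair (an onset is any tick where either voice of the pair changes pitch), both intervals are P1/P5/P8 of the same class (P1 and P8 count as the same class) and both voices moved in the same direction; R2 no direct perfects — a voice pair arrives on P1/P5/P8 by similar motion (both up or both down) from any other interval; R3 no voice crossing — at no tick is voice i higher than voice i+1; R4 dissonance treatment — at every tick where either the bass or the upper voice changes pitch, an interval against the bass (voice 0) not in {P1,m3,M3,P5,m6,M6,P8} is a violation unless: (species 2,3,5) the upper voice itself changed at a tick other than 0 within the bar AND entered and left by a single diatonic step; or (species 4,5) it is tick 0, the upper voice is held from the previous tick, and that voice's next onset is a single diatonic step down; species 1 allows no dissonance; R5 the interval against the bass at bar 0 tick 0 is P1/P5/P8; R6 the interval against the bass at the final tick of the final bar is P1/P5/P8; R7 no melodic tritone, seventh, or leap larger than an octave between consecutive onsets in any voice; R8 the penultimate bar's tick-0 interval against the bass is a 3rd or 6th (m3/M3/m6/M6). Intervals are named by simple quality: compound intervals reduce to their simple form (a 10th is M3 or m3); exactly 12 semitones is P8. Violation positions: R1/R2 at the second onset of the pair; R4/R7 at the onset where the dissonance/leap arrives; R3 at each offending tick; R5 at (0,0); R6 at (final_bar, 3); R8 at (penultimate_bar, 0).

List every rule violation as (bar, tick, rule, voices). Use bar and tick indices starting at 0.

(0, 0, R5, (0, 2))
(1, 0, R4, (0, 2))
(2, 0, R2, (1, 2))
(2, 0, R4, (0, 2))
(2, 0, R7, (2,))
(4, 0, R1, (0, 2))
(4, 0, R8, (0, 2))
(5, 3, R6, (0, 2))

bar 0: v0=D3 v1=D4 v2=F4 downbeat m3
bar 1: v0=B2 v1=D3 v2=F3 downbeat TT
bar 2: v0=C3 v1=E3 v2=B3 downbeat M7
bar 3: v0=B2 v1=G3 v2=B3 downbeat P8
bar 4: v0=E3 v1=C4 v2=E4 downbeat P8
bar 5: v0=D3 v1=D4 v2=F4 downbeat m3
  -> R5 @ bar 0 tick 0 v(0, 2): opens on m3
  -> R4 @ bar 1 tick 0 v(0, 2): B2/F3 TT untreated
  -> R2 @ bar 2 tick 0 v(1, 2): D3/F3 m3 -> E3/B3 P5 similar
  -> R4 @ bar 2 tick 0 v(0, 2): C3/B3 M7 untreated
  -> R7 @ bar 2 tick 0 v(2,): F3->B3 leap 6st
  -> R1 @ bar 4 tick 0 v(0, 2): B2/B3 P8 -> E3/E4 P8 similar
  -> R8 @ bar 4 tick 0 v(0, 2): penult P8 not 3rd/6th
  -> R6 @ bar 5 tick 3 v(0, 2): closes on m3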